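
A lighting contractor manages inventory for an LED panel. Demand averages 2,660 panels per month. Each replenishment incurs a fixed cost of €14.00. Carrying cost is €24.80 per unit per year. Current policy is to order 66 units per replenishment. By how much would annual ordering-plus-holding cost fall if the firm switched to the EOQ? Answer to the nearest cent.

Extra cost ≈ €2,881.31 per year

Annual demand D = 2,660 × 12 = 31,920.
EOQ = √(2DS/H) = √(2 × 31,920 × 14 / 24.8) ≈ 189.84.
Cost at Q* = (D/Q*)S + (Q*/2)H = √(2DSH) ≈ €4,708.00.
Cost at Q = 66: (31,920/66)×14 + (66/2)×24.8 = €6,770.91 + €818.40 = €7,589.31.
Excess = €7,589.31 − €4,708.00 = €2,881.31.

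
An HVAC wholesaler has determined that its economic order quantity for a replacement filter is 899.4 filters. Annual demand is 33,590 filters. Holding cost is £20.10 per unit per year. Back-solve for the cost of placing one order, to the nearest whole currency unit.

Squaring Q* = √(2DS/H) gives Q*² = 2DS/H.
From Q* = √(2DS/H): S = Q*²H / (2D) = 899.4² × 20.1 / (2 × 33,590) = 242.0259.

S ≈ £242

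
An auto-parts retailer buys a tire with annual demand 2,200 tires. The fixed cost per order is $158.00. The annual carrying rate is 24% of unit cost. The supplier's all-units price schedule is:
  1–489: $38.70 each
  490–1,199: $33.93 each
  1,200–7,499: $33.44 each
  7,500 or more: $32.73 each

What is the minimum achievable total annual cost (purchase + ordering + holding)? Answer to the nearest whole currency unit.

TC* ≈ $77,350

Holding cost per unit per year at price C is H = 0.24·C.
For each price level, check whether its EOQ is feasible; otherwise the best quantity at that price is the breakpoint.
EOQ at $38.70 = 273.6 (feasible in tier 1): TC = 2,200×$38.70 + (2,200/273.6)×158 + (273.6/2)×0.24×$38.70 = $87,681.07.
EOQ at $33.93 = 292.2 < 490, so use break Q=490: TC = 2,200×$33.93 + (2,200/490.0)×158 + (490.0/2)×0.24×$33.93 = $77,350.47.
EOQ at $33.44 = 294.3 < 1200, so use break Q=1200: TC = 2,200×$33.44 + (2,200/1200.0)×158 + (1200.0/2)×0.24×$33.44 = $78,673.03.
EOQ at $32.73 = 297.5 < 7500, so use break Q=7500: TC = 2,200×$32.73 + (2,200/7500.0)×158 + (7500.0/2)×0.24×$32.73 = $101,509.35.
Lowest total cost among the candidates is at Q = 490.0.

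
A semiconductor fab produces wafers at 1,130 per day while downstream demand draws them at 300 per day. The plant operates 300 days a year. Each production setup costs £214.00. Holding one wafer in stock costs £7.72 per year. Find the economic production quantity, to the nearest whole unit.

Q* ≈ 2,606 wafers

Annual demand D = 300 × 300 = 90,000.
Production build-up factor (1 − d/p) = 1 − 300/1,130 = 0.7345.
Q* = √(2DS / (H(1 − d/p))) = √(2 × 90,000 × 214 / (7.72 × 0.7345)).
= √(38,520,000 / 5.6704) ≈ 2606.362.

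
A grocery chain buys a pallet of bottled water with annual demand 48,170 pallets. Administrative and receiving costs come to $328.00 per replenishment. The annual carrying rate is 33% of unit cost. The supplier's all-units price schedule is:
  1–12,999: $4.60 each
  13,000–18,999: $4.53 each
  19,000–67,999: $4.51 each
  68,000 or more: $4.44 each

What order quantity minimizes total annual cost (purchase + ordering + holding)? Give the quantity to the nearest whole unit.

Holding cost per unit per year at price C is H = 0.33·C.
For each price level, check whether its EOQ is feasible; otherwise the best quantity at that price is the breakpoint.
EOQ at $4.60 = 4562.5 (feasible in tier 1): TC = 48,170×$4.60 + (48,170/4562.5)×328 + (4562.5/2)×0.33×$4.60 = $228,507.90.
EOQ at $4.53 = 4597.6 < 13000, so use break Q=13000: TC = 48,170×$4.53 + (48,170/13000.0)×328 + (13000.0/2)×0.33×$4.53 = $229,142.32.
EOQ at $4.51 = 4607.8 < 19000, so use break Q=19000: TC = 48,170×$4.51 + (48,170/19000.0)×328 + (19000.0/2)×0.33×$4.51 = $232,217.12.
EOQ at $4.44 = 4644.0 < 68000, so use break Q=68000: TC = 48,170×$4.44 + (48,170/68000.0)×328 + (68000.0/2)×0.33×$4.44 = $263,923.95.
Lowest total cost is $228,507.90 at Q = 4562.5.

Q* ≈ 4,563 pallets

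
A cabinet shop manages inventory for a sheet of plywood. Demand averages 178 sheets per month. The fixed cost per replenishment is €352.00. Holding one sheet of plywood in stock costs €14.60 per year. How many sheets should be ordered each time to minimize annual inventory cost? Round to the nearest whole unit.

Annual demand D = 178 × 12 = 2,136.
EOQ = √(2DS / H) = √(2 × 2,136 × 352 / 14.6).
= √(1,503,744 / 14.6) = √102,996.1644 ≈ 320.930.

Q* ≈ 321 sheets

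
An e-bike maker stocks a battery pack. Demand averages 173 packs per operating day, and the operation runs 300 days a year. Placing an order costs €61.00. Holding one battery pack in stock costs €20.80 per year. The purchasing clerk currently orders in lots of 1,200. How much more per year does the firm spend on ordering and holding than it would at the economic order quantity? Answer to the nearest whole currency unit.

Extra cost ≈ €3,642 per year

Annual demand D = 173 × 300 = 51,900.
EOQ = √(2DS/H) = √(2 × 51,900 × 61 / 20.8) ≈ 551.74.
Cost at Q* = (D/Q*)S + (Q*/2)H = √(2DSH) ≈ €11,476.12.
Cost at Q = 1,200: (51,900/1,200)×61 + (1,200/2)×20.8 = €2,638.25 + €12,480.00 = €15,118.25.
Excess = €15,118.25 − €11,476.12 = €3,642.13.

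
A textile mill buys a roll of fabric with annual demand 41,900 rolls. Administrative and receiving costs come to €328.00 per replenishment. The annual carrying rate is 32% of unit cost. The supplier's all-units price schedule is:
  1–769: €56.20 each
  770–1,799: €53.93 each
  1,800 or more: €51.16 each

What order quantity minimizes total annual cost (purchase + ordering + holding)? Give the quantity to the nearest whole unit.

Holding cost per unit per year at price C is H = 0.32·C.
For each price level, check whether its EOQ is feasible; otherwise the best quantity at that price is the breakpoint.
Tier 1 (€56.20): EOQ = 1236.3 exceeds tier's upper bound 769, so this tier is dominated.
EOQ at €53.93 = 1262.0 (feasible in tier 2): TC = 41,900×€53.93 + (41,900/1262.0)×328 + (1262.0/2)×0.32×€53.93 = €2,281,446.56.
EOQ at €51.16 = 1295.7 < 1800, so use break Q=1800: TC = 41,900×€51.16 + (41,900/1800.0)×328 + (1800.0/2)×0.32×€51.16 = €2,165,973.19.
Lowest total cost is €2,165,973.19 at Q = 1800.0.

Q* ≈ 1,800 rolls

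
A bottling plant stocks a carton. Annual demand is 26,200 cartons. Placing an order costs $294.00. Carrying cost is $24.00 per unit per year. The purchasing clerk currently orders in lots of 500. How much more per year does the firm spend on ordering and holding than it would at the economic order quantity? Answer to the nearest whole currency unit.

EOQ = √(2DS/H) = √(2 × 26,200 × 294 / 24) ≈ 801.19.
Cost at Q* = (D/Q*)S + (Q*/2)H = √(2DSH) ≈ $19,228.48.
Cost at Q = 500: (26,200/500)×294 + (500/2)×24 = $15,405.60 + $6,000.00 = $21,405.60.
Excess = $21,405.60 − $19,228.48 = $2,177.12.

Extra cost ≈ $2,177 per year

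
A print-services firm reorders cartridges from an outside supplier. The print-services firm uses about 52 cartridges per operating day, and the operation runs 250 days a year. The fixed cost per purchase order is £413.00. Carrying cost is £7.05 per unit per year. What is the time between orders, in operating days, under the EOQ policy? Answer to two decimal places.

T ≈ 23.73 days

Annual demand D = 52 × 250 = 13,000.
EOQ = √(2DS/H) = √(2 × 13,000 × 413 / 7.05) ≈ 1234.15.
Cycle time = Q*/D × 250 = 1234.15 / 13,000 × 250 ≈ 23.734 days.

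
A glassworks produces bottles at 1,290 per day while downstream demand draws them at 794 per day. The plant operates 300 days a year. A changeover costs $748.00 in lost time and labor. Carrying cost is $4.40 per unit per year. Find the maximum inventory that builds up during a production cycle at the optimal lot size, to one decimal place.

I_max ≈ 5,580.3 bottles

Annual demand D = 794 × 300 = 238,200.
Production build-up factor (1 − d/p) = 1 − 794/1,290 = 0.3845.
Q* = √(2DS / (H(1 − d/p))) = √(2 × 238,200 × 748 / (4.4 × 0.3845)).
= √(356,347,200 / 1.6918) ≈ 14513.239.
Maximum inventory = Q*(1 − d/p) = 14513.239 × 0.3845 ≈ 5580.284.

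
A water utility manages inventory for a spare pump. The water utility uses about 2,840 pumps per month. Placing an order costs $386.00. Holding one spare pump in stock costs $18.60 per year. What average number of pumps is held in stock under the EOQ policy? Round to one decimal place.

Average inventory ≈ 594.7 pumps

Annual demand D = 2,840 × 12 = 34,080.
Q* = √(2DS/H) = √(2 × 34,080 × 386 / 18.6) ≈ 1189.33.
Average inventory = Q*/2 ≈ 1189.33 / 2 = 594.664.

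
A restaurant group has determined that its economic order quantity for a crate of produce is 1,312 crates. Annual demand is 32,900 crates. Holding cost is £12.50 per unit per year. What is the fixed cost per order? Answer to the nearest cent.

S ≈ £327.00

The basic EOQ model gives Q* = √(2DS/H); rearrange for the unknown.
From Q* = √(2DS/H): S = Q*²H / (2D) = 1,312² × 12.5 / (2 × 32,900) = 327.0030.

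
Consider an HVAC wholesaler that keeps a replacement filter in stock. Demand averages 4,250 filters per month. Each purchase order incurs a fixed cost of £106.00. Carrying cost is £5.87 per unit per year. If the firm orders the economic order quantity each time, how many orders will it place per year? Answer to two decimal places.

Annual demand D = 4,250 × 12 = 51,000.
The optimal lot size = √(2DS/H) = √(2 × 51,000 × 106 / 5.87) ≈ 1357.17.
Orders per year = D / Q* = 51,000 / 1357.17 ≈ 37.578.

N ≈ 37.58 orders per year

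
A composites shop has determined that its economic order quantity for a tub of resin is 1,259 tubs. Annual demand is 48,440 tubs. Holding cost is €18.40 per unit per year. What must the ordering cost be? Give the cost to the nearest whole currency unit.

S ≈ €301

Invert the EOQ relation Q*² = 2DS/H.
From Q* = √(2DS/H): S = Q*²H / (2D) = 1,259² × 18.4 / (2 × 48,440) = 301.0476.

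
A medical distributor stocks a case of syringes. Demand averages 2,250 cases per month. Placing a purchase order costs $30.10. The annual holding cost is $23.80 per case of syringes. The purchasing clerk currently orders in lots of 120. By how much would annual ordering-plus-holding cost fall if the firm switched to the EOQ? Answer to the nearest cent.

Annual demand D = 2,250 × 12 = 27,000.
EOQ = √(2DS/H) = √(2 × 27,000 × 30.1 / 23.8) ≈ 261.33.
Cost at Q* = (D/Q*)S + (Q*/2)H = √(2DSH) ≈ $6,219.69.
Cost at Q = 120: (27,000/120)×30.1 + (120/2)×23.8 = $6,772.50 + $1,428.00 = $8,200.50.
Excess = $8,200.50 − $6,219.69 = $1,980.81.

Extra cost ≈ $1,980.81 per year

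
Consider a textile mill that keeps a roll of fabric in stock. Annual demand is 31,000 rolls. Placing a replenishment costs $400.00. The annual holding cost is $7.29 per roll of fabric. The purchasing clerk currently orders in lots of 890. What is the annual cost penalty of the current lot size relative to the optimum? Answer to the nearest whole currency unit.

Extra cost ≈ $3,731 per year

EOQ = √(2DS/H) = √(2 × 31,000 × 400 / 7.29) ≈ 1844.43.
Cost at Q* = (D/Q*)S + (Q*/2)H = √(2DSH) ≈ $13,445.89.
Cost at Q = 890: (31,000/890)×400 + (890/2)×7.29 = $13,932.58 + $3,244.05 = $17,176.63.
Excess = $17,176.63 − $13,445.89 = $3,730.74.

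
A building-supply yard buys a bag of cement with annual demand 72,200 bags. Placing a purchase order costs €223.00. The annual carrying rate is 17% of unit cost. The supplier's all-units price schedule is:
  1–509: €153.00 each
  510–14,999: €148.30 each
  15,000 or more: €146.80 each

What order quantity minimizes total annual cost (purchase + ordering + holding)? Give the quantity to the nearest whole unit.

Holding cost per unit per year at price C is H = 0.17·C.
Evaluate total cost at each tier's feasible EOQ or, if the EOQ is below the tier, at the tier's minimum quantity.
Tier 1 (€153.00): EOQ = 1112.7 exceeds tier's upper bound 509, so this tier is dominated.
EOQ at €148.30 = 1130.2 (feasible in tier 2): TC = 72,200×€148.30 + (72,200/1130.2)×223 + (1130.2/2)×0.17×€148.30 = €10,735,752.53.
EOQ at €146.80 = 1135.9 < 15000, so use break Q=15000: TC = 72,200×€146.80 + (72,200/15000.0)×223 + (15000.0/2)×0.17×€146.80 = €10,787,203.37.
Lowest total cost is €10,735,752.53 at Q = 1130.2.

Q* ≈ 1,130 bags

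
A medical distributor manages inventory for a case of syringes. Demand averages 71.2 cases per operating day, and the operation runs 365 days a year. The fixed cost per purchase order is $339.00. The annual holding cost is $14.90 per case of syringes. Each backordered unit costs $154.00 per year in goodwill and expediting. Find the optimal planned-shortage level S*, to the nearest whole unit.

S* ≈ 100 cases

Annual demand D = 71.2 × 365 = 25,988.
With planned backorders, Q* = √(2DS/H) · √((H+B)/B).
√(2DS/H) = √(2 × 25,988 × 339 / 14.9) = 1087.447.
√((H+B)/B) = √((14.9+154)/154) = 1.0473.
Q* ≈ 1138.840.
S* = Q* · H/(H+B) = 1138.840 × 14.9/168.9 ≈ 100.466.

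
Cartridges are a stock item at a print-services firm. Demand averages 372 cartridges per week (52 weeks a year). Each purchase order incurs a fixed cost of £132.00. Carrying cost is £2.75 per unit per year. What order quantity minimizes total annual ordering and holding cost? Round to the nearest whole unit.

Q* ≈ 1,363 cartridges

Annual demand D = 372 × 52 = 19,344.
EOQ = √(2DS / H) = √(2 × 19,344 × 132 / 2.75).
= √(5,106,816 / 2.75) = √1,857,024 ≈ 1362.727.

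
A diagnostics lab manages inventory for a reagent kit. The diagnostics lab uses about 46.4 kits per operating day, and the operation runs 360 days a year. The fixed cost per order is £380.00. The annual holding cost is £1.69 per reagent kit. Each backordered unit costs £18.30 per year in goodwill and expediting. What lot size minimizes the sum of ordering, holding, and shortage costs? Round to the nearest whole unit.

Q* ≈ 2,865 kits

Annual demand D = 46.4 × 360 = 16,704.
With planned backorders, Q* = √(2DS/H) · √((H+B)/B).
√(2DS/H) = √(2 × 16,704 × 380 / 1.69) = 2740.777.
√((H+B)/B) = √((1.69+18.3)/18.3) = 1.0452.
Q* ≈ 2864.538.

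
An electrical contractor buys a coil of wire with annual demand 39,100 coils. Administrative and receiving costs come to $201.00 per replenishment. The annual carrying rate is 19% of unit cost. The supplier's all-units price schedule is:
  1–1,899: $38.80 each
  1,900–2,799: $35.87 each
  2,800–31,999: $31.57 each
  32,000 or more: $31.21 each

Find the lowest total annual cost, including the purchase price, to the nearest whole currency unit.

Holding cost per unit per year at price C is H = 0.19·C.
Candidates are each tier's EOQ (if it falls in that tier) and each price-break quantity.
EOQ at $38.80 = 1460.2 (feasible in tier 1): TC = 39,100×$38.80 + (39,100/1460.2)×201 + (1460.2/2)×0.19×$38.80 = $1,527,844.51.
EOQ at $35.87 = 1518.7 < 1900, so use break Q=1900: TC = 39,100×$35.87 + (39,100/1900.0)×201 + (1900.0/2)×0.19×$35.87 = $1,413,127.90.
EOQ at $31.57 = 1618.8 < 2800, so use break Q=2800: TC = 39,100×$31.57 + (39,100/2800.0)×201 + (2800.0/2)×0.19×$31.57 = $1,245,591.44.
EOQ at $31.21 = 1628.1 < 32000, so use break Q=32000: TC = 39,100×$31.21 + (39,100/32000.0)×201 + (32000.0/2)×0.19×$31.21 = $1,315,435.00.
Lowest total cost among the candidates is at Q = 2800.0.

TC* ≈ $1,245,591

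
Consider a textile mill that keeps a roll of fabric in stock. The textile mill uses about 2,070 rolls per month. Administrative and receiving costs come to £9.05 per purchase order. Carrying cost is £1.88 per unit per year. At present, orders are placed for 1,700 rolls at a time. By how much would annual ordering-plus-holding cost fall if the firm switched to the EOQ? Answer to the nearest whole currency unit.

Extra cost ≈ £811 per year

Annual demand D = 2,070 × 12 = 24,840.
EOQ = √(2DS/H) = √(2 × 24,840 × 9.05 / 1.88) ≈ 489.03.
Cost at Q* = (D/Q*)S + (Q*/2)H = √(2DSH) ≈ £919.38.
Cost at Q = 1,700: (24,840/1,700)×9.05 + (1,700/2)×1.88 = £132.24 + £1,598.00 = £1,730.24.
Excess = £1,730.24 − £919.38 = £810.86.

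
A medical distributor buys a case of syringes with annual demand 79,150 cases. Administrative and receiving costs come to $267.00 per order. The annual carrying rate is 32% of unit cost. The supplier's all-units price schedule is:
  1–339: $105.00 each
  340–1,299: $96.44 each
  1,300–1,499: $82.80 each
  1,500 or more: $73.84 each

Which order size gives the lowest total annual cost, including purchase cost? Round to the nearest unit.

Holding cost per unit per year at price C is H = 0.32·C.
Candidates are each tier's EOQ (if it falls in that tier) and each price-break quantity.
Tier 1 ($105.00): EOQ = 1121.6 exceeds tier's upper bound 339, so this tier is dominated.
EOQ at $96.44 = 1170.3 (feasible in tier 2): TC = 79,150×$96.44 + (79,150/1170.3)×267 + (1170.3/2)×0.32×$96.44 = $7,669,342.00.
EOQ at $82.80 = 1263.0 < 1300, so use break Q=1300: TC = 79,150×$82.80 + (79,150/1300.0)×267 + (1300.0/2)×0.32×$82.80 = $6,587,098.59.
EOQ at $73.84 = 1337.4 < 1500, so use break Q=1500: TC = 79,150×$73.84 + (79,150/1500.0)×267 + (1500.0/2)×0.32×$73.84 = $5,876,246.30.
Lowest total cost is $5,876,246.30 at Q = 1500.0.

Q* ≈ 1,500 cases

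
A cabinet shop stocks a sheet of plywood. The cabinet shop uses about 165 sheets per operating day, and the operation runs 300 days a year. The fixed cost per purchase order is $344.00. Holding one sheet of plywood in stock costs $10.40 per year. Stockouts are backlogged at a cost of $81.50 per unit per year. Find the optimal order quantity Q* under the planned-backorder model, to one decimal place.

Annual demand D = 165 × 300 = 49,500.
With planned backorders, Q* = √(2DS/H) · √((H+B)/B).
√(2DS/H) = √(2 × 49,500 × 344 / 10.4) = 1809.590.
√((H+B)/B) = √((10.4+81.5)/81.5) = 1.0619.
Q* ≈ 1921.583.

Q* ≈ 1,921.6 sheets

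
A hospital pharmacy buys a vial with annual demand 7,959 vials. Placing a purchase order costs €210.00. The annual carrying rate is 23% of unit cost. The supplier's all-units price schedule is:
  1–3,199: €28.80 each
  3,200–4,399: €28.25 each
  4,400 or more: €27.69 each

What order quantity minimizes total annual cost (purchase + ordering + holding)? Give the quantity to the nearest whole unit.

Holding cost per unit per year at price C is H = 0.23·C.
Candidates are each tier's EOQ (if it falls in that tier) and each price-break quantity.
EOQ at €28.80 = 710.4 (feasible in tier 1): TC = 7,959×€28.80 + (7,959/710.4)×210 + (710.4/2)×0.23×€28.80 = €233,924.79.
EOQ at €28.25 = 717.3 < 3200, so use break Q=3200: TC = 7,959×€28.25 + (7,959/3200.0)×210 + (3200.0/2)×0.23×€28.25 = €235,760.06.
EOQ at €27.69 = 724.5 < 4400, so use break Q=4400: TC = 7,959×€27.69 + (7,959/4400.0)×210 + (4400.0/2)×0.23×€27.69 = €234,775.71.
Lowest total cost is €233,924.79 at Q = 710.4.

Q* ≈ 710 vials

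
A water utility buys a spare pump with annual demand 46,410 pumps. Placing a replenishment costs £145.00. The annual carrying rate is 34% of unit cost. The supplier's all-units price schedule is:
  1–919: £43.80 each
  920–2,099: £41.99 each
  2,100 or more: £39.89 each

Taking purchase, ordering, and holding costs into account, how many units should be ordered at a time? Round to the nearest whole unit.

Holding cost per unit per year at price C is H = 0.34·C.
Candidates are each tier's EOQ (if it falls in that tier) and each price-break quantity.
Tier 1 (£43.80): EOQ = 950.7 exceeds tier's upper bound 919, so this tier is dominated.
EOQ at £41.99 = 970.9 (feasible in tier 2): TC = 46,410×£41.99 + (46,410/970.9)×145 + (970.9/2)×0.34×£41.99 = £1,962,617.62.
EOQ at £39.89 = 996.2 < 2100, so use break Q=2100: TC = 46,410×£39.89 + (46,410/2100.0)×145 + (2100.0/2)×0.34×£39.89 = £1,868,740.13.
Lowest total cost is £1,868,740.13 at Q = 2100.0.

Q* ≈ 2,100 pumps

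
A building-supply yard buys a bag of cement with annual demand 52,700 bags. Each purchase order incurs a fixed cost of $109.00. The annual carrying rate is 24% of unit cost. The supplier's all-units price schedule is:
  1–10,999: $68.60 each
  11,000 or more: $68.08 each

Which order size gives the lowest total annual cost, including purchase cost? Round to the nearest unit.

Holding cost per unit per year at price C is H = 0.24·C.
For each price level, check whether its EOQ is feasible; otherwise the best quantity at that price is the breakpoint.
EOQ at $68.60 = 835.3 (feasible in tier 1): TC = 52,700×$68.60 + (52,700/835.3)×109 + (835.3/2)×0.24×$68.60 = $3,628,973.12.
EOQ at $68.08 = 838.5 < 11000, so use break Q=11000: TC = 52,700×$68.08 + (52,700/11000.0)×109 + (11000.0/2)×0.24×$68.08 = $3,678,203.81.
Lowest total cost is $3,628,973.12 at Q = 835.3.

Q* ≈ 835 bags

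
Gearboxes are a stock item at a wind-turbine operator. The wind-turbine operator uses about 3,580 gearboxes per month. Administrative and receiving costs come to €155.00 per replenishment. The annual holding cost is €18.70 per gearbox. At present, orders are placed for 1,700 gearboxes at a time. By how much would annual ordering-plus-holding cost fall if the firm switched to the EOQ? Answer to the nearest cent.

Extra cost ≈ €4,030.97 per year

Annual demand D = 3,580 × 12 = 42,960.
EOQ = √(2DS/H) = √(2 × 42,960 × 155 / 18.7) ≈ 843.90.
Cost at Q* = (D/Q*)S + (Q*/2)H = √(2DSH) ≈ €15,780.97.
Cost at Q = 1,700: (42,960/1,700)×155 + (1,700/2)×18.7 = €3,916.94 + €15,895.00 = €19,811.94.
Excess = €19,811.94 − €15,780.97 = €4,030.97.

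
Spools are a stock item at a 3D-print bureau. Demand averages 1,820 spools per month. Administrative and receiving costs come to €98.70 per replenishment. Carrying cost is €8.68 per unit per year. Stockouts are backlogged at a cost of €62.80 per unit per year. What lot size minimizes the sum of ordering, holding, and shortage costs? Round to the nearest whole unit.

Q* ≈ 752 spools

Annual demand D = 1,820 × 12 = 21,840.
With planned backorders, Q* = √(2DS/H) · √((H+B)/B).
√(2DS/H) = √(2 × 21,840 × 98.7 / 8.68) = 704.758.
√((H+B)/B) = √((8.68+62.8)/62.8) = 1.0669.
Q* ≈ 751.887.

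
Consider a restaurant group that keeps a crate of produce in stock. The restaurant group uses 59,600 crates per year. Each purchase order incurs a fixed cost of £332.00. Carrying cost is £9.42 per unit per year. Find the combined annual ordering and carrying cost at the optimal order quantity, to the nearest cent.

The optimal lot size = √(2DS/H) = √(2 × 59,600 × 332 / 9.42) ≈ 2049.66.
At the optimum the two cost components are equal, so total cost = 2·(Q*/2)H = Q*·H.
Minimum total = √(2DSH) = √(2 × 59,600 × 332 × 9.42) ≈ 19307.792.

TC* ≈ £19,307.79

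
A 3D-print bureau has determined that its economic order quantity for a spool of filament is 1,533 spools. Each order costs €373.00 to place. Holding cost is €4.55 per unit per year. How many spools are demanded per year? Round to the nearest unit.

Squaring Q* = √(2DS/H) gives Q*² = 2DS/H.
From Q* = √(2DS/H): D = Q*²H / (2S) = 1,533² × 4.55 / (2 × 373) = 14333.653.

D ≈ 14,334 spools per year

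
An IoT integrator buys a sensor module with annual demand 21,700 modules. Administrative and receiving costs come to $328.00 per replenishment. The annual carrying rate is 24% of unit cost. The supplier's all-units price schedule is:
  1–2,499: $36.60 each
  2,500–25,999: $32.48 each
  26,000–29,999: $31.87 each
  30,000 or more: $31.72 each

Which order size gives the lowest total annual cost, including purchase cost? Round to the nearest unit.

Holding cost per unit per year at price C is H = 0.24·C.
Candidates are each tier's EOQ (if it falls in that tier) and each price-break quantity.
EOQ at $36.60 = 1273.0 (feasible in tier 1): TC = 21,700×$36.60 + (21,700/1273.0)×328 + (1273.0/2)×0.24×$36.60 = $805,402.22.
EOQ at $32.48 = 1351.4 < 2500, so use break Q=2500: TC = 21,700×$32.48 + (21,700/2500.0)×328 + (2500.0/2)×0.24×$32.48 = $717,407.04.
EOQ at $31.87 = 1364.2 < 26000, so use break Q=26000: TC = 21,700×$31.87 + (21,700/26000.0)×328 + (26000.0/2)×0.24×$31.87 = $791,287.15.
EOQ at $31.72 = 1367.4 < 30000, so use break Q=30000: TC = 21,700×$31.72 + (21,700/30000.0)×328 + (30000.0/2)×0.24×$31.72 = $802,753.25.
Lowest total cost is $717,407.04 at Q = 2500.0.

Q* ≈ 2,500 modules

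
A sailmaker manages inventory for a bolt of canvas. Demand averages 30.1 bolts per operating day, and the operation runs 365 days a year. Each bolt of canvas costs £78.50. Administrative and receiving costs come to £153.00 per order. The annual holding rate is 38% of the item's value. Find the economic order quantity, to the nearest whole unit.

Annual demand D = 30.1 × 365 = 10,986.5.
Holding cost H = 0.38 × £78.50 = £29.8300 per unit per year.
EOQ = √(2DS / H) = √(2 × 10,986.5 × 153 / 29.83).
= √(3,361,869 / 29.83) = √112,700.9387 ≈ 335.710.

Q* ≈ 336 bolts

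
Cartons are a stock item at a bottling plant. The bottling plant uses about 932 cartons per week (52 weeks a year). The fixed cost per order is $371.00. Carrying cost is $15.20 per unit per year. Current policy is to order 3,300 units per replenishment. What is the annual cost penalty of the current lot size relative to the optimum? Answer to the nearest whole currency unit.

Annual demand D = 932 × 52 = 48,464.
EOQ = √(2DS/H) = √(2 × 48,464 × 371 / 15.2) ≈ 1538.12.
Cost at Q* = (D/Q*)S + (Q*/2)H = √(2DSH) ≈ $23,379.40.
Cost at Q = 3,300: (48,464/3,300)×371 + (3,300/2)×15.2 = $5,448.53 + $25,080.00 = $30,528.53.
Excess = $30,528.53 − $23,379.40 = $7,149.13.

Extra cost ≈ $7,149 per year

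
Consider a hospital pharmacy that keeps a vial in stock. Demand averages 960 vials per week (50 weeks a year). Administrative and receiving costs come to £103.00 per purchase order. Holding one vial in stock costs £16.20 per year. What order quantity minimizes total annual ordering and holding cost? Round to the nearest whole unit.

Annual demand D = 960 × 50 = 48,000.
EOQ = √(2DS / H) = √(2 × 48,000 × 103 / 16.2).
= √(9,888,000 / 16.2) = √610,370.3704 ≈ 781.262.

Q* ≈ 781 vials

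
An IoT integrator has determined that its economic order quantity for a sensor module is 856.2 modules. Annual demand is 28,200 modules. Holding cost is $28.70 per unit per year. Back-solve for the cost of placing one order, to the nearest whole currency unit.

Invert the EOQ relation Q*² = 2DS/H.
From Q* = √(2DS/H): S = Q*²H / (2D) = 856.2² × 28.7 / (2 × 28,200) = 373.0381.

S ≈ $373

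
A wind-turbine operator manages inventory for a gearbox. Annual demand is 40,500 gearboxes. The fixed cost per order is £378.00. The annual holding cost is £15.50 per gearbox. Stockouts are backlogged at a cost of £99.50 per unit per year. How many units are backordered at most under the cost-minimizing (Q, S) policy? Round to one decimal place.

S* ≈ 203.7 gearboxes

With planned backorders, Q* = √(2DS/H) · √((H+B)/B).
√(2DS/H) = √(2 × 40,500 × 378 / 15.5) = 1405.473.
√((H+B)/B) = √((15.5+99.5)/99.5) = 1.0751.
Q* ≈ 1510.984.
S* = Q* · H/(H+B) = 1510.984 × 15.5/115 ≈ 203.654.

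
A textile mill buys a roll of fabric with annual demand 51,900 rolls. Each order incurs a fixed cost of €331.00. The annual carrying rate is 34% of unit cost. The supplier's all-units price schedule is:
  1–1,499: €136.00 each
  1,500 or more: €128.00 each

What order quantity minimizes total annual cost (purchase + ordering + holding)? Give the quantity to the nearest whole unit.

Holding cost per unit per year at price C is H = 0.34·C.
For each price level, check whether its EOQ is feasible; otherwise the best quantity at that price is the breakpoint.
EOQ at €136.00 = 862.0 (feasible in tier 1): TC = 51,900×€136.00 + (51,900/862.0)×331 + (862.0/2)×0.34×€136.00 = €7,098,258.56.
EOQ at €128.00 = 888.5 < 1500, so use break Q=1500: TC = 51,900×€128.00 + (51,900/1500.0)×331 + (1500.0/2)×0.34×€128.00 = €6,687,292.60.
Lowest total cost is €6,687,292.60 at Q = 1500.0.

Q* ≈ 1,500 rolls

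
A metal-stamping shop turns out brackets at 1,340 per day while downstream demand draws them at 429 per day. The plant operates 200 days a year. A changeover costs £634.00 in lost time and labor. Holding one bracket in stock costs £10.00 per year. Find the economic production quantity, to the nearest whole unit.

Annual demand D = 429 × 200 = 85,800.
Production build-up factor (1 − d/p) = 1 − 429/1,340 = 0.6799.
Q* = √(2DS / (H(1 − d/p))) = √(2 × 85,800 × 634 / (10 × 0.6799)).
= √(108,794,400 / 6.7985) ≈ 4000.336.

Q* ≈ 4,000 brackets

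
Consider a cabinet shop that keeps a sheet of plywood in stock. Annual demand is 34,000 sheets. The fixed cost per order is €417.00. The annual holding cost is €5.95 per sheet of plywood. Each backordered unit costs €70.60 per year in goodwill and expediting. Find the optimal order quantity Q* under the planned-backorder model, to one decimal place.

Q* ≈ 2,273.2 sheets

With planned backorders, Q* = √(2DS/H) · √((H+B)/B).
√(2DS/H) = √(2 × 34,000 × 417 / 5.95) = 2183.052.
√((H+B)/B) = √((5.95+70.6)/70.6) = 1.0413.
Q* ≈ 2273.182.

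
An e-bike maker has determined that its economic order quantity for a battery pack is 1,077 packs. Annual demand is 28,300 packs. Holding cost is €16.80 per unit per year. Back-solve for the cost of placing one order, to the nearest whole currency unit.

S ≈ €344

The basic EOQ model gives Q* = √(2DS/H); rearrange for the unknown.
From Q* = √(2DS/H): S = Q*²H / (2D) = 1,077² × 16.8 / (2 × 28,300) = 344.2899.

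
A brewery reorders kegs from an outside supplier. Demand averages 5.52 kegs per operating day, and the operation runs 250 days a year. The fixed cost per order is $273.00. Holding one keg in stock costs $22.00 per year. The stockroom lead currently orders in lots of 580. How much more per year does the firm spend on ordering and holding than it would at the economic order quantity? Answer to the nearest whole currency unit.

Extra cost ≈ $2,958 per year

Annual demand D = 5.52 × 250 = 1,380.
EOQ = √(2DS/H) = √(2 × 1,380 × 273 / 22) ≈ 185.07.
Cost at Q* = (D/Q*)S + (Q*/2)H = √(2DSH) ≈ $4,071.43.
Cost at Q = 580: (1,380/580)×273 + (580/2)×22 = $649.55 + $6,380.00 = $7,029.55.
Excess = $7,029.55 − $4,071.43 = $2,958.12.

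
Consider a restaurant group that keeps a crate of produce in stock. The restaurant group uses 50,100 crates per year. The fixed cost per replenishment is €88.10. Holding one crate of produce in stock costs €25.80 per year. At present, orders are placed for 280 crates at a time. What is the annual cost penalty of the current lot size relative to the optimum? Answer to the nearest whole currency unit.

Extra cost ≈ €4,284 per year

EOQ = √(2DS/H) = √(2 × 50,100 × 88.1 / 25.8) ≈ 584.94.
Cost at Q* = (D/Q*)S + (Q*/2)H = √(2DSH) ≈ €15,091.47.
Cost at Q = 280: (50,100/280)×88.1 + (280/2)×25.8 = €15,763.61 + €3,612.00 = €19,375.61.
Excess = €19,375.61 − €15,091.47 = €4,284.13.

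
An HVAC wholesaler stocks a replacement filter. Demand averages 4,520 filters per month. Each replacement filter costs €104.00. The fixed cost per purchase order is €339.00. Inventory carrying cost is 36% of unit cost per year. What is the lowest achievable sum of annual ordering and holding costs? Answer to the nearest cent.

Annual demand D = 4,520 × 12 = 54,240.
Holding cost H = 0.36 × €104.00 = €37.4400 per unit per year.
The optimal lot size = √(2DS/H) = √(2 × 54,240 × 339 / 37.44) ≈ 991.08.
At Q*, ordering cost (D/Q*)S equals holding cost (Q*/2)H, each = √(DSH/2).
Minimum total = √(2DSH) = √(2 × 54,240 × 339 × 37.44) ≈ 37105.869.

TC* ≈ €37,105.87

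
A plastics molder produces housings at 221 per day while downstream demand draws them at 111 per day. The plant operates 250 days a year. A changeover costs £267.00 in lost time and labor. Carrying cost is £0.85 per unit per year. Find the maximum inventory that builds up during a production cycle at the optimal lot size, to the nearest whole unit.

Annual demand D = 111 × 250 = 27,750.
Production build-up factor (1 − d/p) = 1 − 111/221 = 0.4977.
Q* = √(2DS / (H(1 − d/p))) = √(2 × 27,750 × 267 / (0.85 × 0.4977)).
= √(14,818,500 / 0.4231) ≈ 5918.238.
Maximum inventory = Q*(1 − d/p) = 5918.238 × 0.4977 ≈ 2945.730.

I_max ≈ 2,946 housings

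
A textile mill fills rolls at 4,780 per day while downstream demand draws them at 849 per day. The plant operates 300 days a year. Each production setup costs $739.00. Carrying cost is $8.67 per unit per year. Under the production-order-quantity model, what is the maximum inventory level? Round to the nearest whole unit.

Annual demand D = 849 × 300 = 254,700.
Production build-up factor (1 − d/p) = 1 − 849/4,780 = 0.8224.
Q* = √(2DS / (H(1 − d/p))) = √(2 × 254,700 × 739 / (8.67 × 0.8224)).
= √(376,446,600 / 7.1301) ≈ 7266.153.
Maximum inventory = Q*(1 − d/p) = 7266.153 × 0.8224 ≈ 5975.575.

I_max ≈ 5,976 rolls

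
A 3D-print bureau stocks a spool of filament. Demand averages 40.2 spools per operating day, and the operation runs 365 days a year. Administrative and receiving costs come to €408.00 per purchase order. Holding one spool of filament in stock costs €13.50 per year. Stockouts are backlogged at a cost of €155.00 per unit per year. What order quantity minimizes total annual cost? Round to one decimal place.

Q* ≈ 981.9 spools

Annual demand D = 40.2 × 365 = 14,673.
With planned backorders, Q* = √(2DS/H) · √((H+B)/B).
√(2DS/H) = √(2 × 14,673 × 408 / 13.5) = 941.754.
√((H+B)/B) = √((13.5+155)/155) = 1.0426.
Q* ≈ 981.910.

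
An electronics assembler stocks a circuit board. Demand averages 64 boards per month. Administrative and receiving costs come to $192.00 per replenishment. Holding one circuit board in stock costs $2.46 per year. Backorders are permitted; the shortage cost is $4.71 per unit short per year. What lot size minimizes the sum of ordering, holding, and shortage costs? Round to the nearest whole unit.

Annual demand D = 64 × 12 = 768.
With planned backorders, Q* = √(2DS/H) · √((H+B)/B).
√(2DS/H) = √(2 × 768 × 192 / 2.46) = 346.241.
√((H+B)/B) = √((2.46+4.71)/4.71) = 1.2338.
Q* ≈ 427.197.

Q* ≈ 427 boards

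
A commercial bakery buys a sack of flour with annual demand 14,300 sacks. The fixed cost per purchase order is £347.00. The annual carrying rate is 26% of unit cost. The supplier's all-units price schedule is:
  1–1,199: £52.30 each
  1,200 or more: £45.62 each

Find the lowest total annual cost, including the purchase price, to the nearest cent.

Holding cost per unit per year at price C is H = 0.26·C.
For each price level, check whether its EOQ is feasible; otherwise the best quantity at that price is the breakpoint.
EOQ at £52.30 = 854.3 (feasible in tier 1): TC = 14,300×£52.30 + (14,300/854.3)×347 + (854.3/2)×0.26×£52.30 = £759,506.77.
EOQ at £45.62 = 914.7 < 1200, so use break Q=1200: TC = 14,300×£45.62 + (14,300/1200.0)×347 + (1200.0/2)×0.26×£45.62 = £663,617.80.
Lowest total cost among the candidates is at Q = 1200.0.

TC* ≈ £663,617.80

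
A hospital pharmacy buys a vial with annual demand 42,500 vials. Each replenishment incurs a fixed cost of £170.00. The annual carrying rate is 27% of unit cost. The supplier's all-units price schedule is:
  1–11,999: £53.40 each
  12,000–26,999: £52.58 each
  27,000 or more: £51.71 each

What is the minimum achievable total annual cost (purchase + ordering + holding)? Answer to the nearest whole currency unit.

Holding cost per unit per year at price C is H = 0.27·C.
For each price level, check whether its EOQ is feasible; otherwise the best quantity at that price is the breakpoint.
EOQ at £53.40 = 1001.1 (feasible in tier 1): TC = 42,500×£53.40 + (42,500/1001.1)×170 + (1001.1/2)×0.27×£53.40 = £2,283,933.99.
EOQ at £52.58 = 1008.9 < 12000, so use break Q=12000: TC = 42,500×£52.58 + (42,500/12000.0)×170 + (12000.0/2)×0.27×£52.58 = £2,320,431.68.
EOQ at £51.71 = 1017.3 < 27000, so use break Q=27000: TC = 42,500×£51.71 + (42,500/27000.0)×170 + (27000.0/2)×0.27×£51.71 = £2,386,425.54.
Lowest total cost among the candidates is at Q = 1001.1.

TC* ≈ £2,283,934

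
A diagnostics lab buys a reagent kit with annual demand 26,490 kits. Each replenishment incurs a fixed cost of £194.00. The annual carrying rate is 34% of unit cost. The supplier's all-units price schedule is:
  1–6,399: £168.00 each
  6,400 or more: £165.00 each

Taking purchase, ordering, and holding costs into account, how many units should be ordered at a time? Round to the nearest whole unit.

Q* ≈ 424 kits

Holding cost per unit per year at price C is H = 0.34·C.
Evaluate total cost at each tier's feasible EOQ or, if the EOQ is below the tier, at the tier's minimum quantity.
EOQ at £168.00 = 424.2 (feasible in tier 1): TC = 26,490×£168.00 + (26,490/424.2)×194 + (424.2/2)×0.34×£168.00 = £4,474,549.86.
EOQ at £165.00 = 428.0 < 6400, so use break Q=6400: TC = 26,490×£165.00 + (26,490/6400.0)×194 + (6400.0/2)×0.34×£165.00 = £4,551,172.98.
Lowest total cost is £4,474,549.86 at Q = 424.2.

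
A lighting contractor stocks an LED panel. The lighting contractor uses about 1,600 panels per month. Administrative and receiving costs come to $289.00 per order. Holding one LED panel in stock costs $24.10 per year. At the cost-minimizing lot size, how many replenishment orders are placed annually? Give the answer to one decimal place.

Annual demand D = 1,600 × 12 = 19,200.
The optimal lot size = √(2DS/H) = √(2 × 19,200 × 289 / 24.1) ≈ 678.59.
Orders per year = D / Q* = 19,200 / 678.59 ≈ 28.294.

N ≈ 28.3 orders per year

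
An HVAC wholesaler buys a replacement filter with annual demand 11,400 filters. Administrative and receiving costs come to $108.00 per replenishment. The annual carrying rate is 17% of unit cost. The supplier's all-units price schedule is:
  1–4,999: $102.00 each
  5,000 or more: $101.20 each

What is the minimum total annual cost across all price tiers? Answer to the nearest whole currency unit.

Holding cost per unit per year at price C is H = 0.17·C.
For each price level, check whether its EOQ is feasible; otherwise the best quantity at that price is the breakpoint.
EOQ at $102.00 = 376.8 (feasible in tier 1): TC = 11,400×$102.00 + (11,400/376.8)×108 + (376.8/2)×0.17×$102.00 = $1,169,334.37.
EOQ at $101.20 = 378.3 < 5000, so use break Q=5000: TC = 11,400×$101.20 + (11,400/5000.0)×108 + (5000.0/2)×0.17×$101.20 = $1,196,936.24.
Lowest total cost among the candidates is at Q = 376.8.

TC* ≈ $1,169,334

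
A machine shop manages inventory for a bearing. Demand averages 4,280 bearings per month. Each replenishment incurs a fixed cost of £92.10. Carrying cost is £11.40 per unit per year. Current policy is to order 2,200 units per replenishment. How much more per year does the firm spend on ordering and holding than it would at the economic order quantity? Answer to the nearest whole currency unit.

Annual demand D = 4,280 × 12 = 51,360.
EOQ = √(2DS/H) = √(2 × 51,360 × 92.1 / 11.4) ≈ 910.97.
Cost at Q* = (D/Q*)S + (Q*/2)H = √(2DSH) ≈ £10,385.08.
Cost at Q = 2,200: (51,360/2,200)×92.1 + (2,200/2)×11.4 = £2,150.12 + £12,540.00 = £14,690.12.
Excess = £14,690.12 − £10,385.08 = £4,305.04.

Extra cost ≈ £4,305 per year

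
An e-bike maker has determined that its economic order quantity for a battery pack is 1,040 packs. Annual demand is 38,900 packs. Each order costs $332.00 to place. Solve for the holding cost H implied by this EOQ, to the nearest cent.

H ≈ $23.88

The basic EOQ model gives Q* = √(2DS/H); rearrange for the unknown.
From Q* = √(2DS/H): H = 2DS / Q*² = 2 × 38,900 × 332 / 1,040² = 23.8809.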